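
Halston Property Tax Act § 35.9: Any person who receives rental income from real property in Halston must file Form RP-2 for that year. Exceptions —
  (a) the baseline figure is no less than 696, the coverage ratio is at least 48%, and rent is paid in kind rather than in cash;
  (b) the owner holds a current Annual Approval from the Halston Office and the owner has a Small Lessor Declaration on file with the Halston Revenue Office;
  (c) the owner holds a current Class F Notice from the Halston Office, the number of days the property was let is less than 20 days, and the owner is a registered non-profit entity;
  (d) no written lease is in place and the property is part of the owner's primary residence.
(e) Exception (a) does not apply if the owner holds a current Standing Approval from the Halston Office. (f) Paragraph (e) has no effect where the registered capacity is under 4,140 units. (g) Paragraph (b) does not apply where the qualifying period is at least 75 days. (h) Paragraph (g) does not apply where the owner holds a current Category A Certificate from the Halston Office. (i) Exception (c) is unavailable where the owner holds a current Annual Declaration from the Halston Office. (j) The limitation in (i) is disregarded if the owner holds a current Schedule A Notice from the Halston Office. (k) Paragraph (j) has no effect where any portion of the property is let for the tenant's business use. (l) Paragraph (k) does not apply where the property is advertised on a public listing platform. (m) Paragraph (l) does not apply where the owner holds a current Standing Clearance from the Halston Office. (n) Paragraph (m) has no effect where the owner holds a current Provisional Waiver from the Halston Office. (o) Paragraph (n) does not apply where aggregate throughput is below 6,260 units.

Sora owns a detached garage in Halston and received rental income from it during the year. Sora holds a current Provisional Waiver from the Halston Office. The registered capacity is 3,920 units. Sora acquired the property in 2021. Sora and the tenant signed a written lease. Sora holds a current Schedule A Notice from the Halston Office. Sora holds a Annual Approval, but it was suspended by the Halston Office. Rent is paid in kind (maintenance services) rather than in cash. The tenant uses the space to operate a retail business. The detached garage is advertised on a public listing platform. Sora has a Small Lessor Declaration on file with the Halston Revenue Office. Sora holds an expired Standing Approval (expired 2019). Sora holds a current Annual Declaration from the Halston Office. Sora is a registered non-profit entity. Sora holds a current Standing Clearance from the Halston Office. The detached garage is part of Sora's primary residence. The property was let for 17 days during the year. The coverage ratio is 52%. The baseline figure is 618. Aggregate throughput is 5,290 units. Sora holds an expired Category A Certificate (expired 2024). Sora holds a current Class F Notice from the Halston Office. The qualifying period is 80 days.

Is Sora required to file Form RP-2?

Exception (a) does not apply: the baseline figure is 618, short of 696.
Exception (b) does not apply: the Annual Approval is not current.
Exception (c)'s conditions are all satisfied: a current Class F Notice is held; the number of days the property was let is 17 days, less than the 20 days limit; Sora is a registered non-profit. But: (i) applies — a current Annual Declaration is held. (j) would limit (i) — a current Schedule A Notice is held — but (k) sets (j) aside: (k) operates against (j): the space is let for business use. (l) would limit (k) — the property is publicly advertised — but (m) sets (l) aside: (m) operates against (l): a current Standing Clearance is held. (n) would limit (m) — a current Provisional Waiver is held — but (o) sets (n) aside: (o) operates against (n): aggregate throughput is 5,290 units, below the 6,260 units limit. (c) is therefore removed.
Exception (d) requires that no written lease is in place; but a written lease is in place, so (d) is unavailable.
No exception displaces § 35.9.

Yes — Sora must file Form RP-2.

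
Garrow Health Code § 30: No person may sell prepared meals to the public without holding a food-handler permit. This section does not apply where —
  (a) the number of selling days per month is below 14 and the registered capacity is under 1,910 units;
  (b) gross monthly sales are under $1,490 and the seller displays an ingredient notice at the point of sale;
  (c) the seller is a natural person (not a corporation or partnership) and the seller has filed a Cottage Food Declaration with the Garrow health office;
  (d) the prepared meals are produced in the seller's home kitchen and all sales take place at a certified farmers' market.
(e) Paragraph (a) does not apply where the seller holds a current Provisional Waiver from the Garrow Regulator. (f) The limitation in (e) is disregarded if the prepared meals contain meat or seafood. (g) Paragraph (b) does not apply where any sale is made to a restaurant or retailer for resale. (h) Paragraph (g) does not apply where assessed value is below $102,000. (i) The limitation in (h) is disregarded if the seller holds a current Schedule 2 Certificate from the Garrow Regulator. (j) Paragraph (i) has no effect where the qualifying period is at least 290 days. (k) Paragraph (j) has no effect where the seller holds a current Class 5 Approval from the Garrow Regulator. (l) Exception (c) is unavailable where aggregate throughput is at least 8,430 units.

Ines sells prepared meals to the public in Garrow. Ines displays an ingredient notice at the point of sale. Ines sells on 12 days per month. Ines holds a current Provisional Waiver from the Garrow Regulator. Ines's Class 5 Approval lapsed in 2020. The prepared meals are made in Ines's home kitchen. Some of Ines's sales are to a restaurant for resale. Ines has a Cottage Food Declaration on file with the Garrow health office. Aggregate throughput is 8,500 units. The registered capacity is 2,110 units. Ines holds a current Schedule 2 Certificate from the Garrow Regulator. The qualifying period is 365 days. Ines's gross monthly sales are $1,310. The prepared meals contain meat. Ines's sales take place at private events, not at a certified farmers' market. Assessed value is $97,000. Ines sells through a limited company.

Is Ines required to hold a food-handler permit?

No — exception (b) applies; Ines is not required to hold a food-handler permit.

Exception (a) requires that the registered capacity is under 1,910 units; but the registered capacity is 2,110 units, not under 1,910 units, so (a) is unavailable.
Exception (b): gross monthly sales are $1,310, under the $1,490 limit; an ingredient notice is displayed — every condition holds. Under paragraphs (g)–(k): (g) would limit (b) — some sales are to a restaurant for resale — but (h) sets (g) aside: (h) operates against (g): assessed value is $97,000, below the $102,000 limit. (i) is engaged (a current Schedule 2 Certificate is held), but is displaced by (j): (j) operates — the qualifying period is 365 days, meeting the 290 days threshold. (k), which would lift (j), is not engaged — no current Class 5 Approval is held. (b) remains available.
Exception (c) does not apply: the seller operates through a limited company.
Exception (d) does not apply: sales are at private events, not a certified farmers' market.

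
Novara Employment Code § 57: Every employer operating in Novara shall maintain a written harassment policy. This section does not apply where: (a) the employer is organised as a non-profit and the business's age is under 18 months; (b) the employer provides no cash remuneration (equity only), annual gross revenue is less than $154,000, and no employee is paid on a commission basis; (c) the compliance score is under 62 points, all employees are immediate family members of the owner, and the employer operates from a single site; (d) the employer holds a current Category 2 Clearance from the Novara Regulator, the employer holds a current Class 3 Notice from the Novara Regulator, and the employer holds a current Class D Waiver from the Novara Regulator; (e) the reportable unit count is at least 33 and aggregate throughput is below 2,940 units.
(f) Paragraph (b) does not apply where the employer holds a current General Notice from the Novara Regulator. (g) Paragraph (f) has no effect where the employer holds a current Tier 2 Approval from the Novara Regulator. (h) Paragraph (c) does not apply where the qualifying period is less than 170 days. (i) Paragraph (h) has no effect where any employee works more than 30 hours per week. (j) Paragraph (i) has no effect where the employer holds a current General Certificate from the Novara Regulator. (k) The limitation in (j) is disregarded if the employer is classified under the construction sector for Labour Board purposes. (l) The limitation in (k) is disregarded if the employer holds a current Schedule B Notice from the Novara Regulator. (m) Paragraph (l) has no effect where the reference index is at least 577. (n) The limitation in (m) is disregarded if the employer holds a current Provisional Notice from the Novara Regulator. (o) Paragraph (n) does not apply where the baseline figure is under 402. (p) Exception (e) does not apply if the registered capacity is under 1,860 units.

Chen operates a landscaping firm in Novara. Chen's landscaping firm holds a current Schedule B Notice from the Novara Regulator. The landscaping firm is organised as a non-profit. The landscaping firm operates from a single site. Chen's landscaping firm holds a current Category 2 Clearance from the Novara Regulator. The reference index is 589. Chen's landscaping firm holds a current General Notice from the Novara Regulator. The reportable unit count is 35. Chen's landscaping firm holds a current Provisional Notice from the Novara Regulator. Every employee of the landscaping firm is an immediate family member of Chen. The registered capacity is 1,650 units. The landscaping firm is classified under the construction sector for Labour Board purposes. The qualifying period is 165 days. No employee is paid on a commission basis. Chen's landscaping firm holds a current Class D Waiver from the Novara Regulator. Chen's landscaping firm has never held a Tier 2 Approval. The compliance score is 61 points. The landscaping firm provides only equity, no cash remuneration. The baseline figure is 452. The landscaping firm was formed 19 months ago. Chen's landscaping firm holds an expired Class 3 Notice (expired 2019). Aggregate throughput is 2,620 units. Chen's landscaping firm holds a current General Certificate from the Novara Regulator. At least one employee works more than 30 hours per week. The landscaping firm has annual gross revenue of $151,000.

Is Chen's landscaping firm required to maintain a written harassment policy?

Yes — Chen's landscaping firm must maintain a written harassment policy.

Exception (a) does not apply: the business's age is 19 months, not under 18 months.
Exception (b)'s conditions are all satisfied: remuneration is equity-only; annual gross revenue is $151,000, less than the $154,000 limit; no employee is paid on commission. But: (f) operates against (b): a current General Notice is held. (g) does not operate here (the Tier 2 Approval is not current), so (f) stands. (b) is therefore removed.
All of (c)'s requirements are met (the compliance score is 61 points, under the 62 points limit; every employee is an immediate family member; the employer operates from a single site). Turning to paragraphs (h)–(o): (h) applies — the qualifying period is 165 days, less than the 170 days limit. (i) is engaged (at least one employee exceeds 30 hours/week), but yields to (j): (j) operates against (i): a current General Certificate is held. (k) is triggered (the landscaping firm is classified under the construction sector), but is displaced by (l): (l) is engaged — a current Schedule B Notice is held. (m) would limit (l) — the reference index is 589, meeting the 577 threshold — but (n) sets (m) aside: (n) is engaged — a current Provisional Notice is held. (o), which would lift (n), is inapplicable — the baseline figure is 452, not under 402. So (c) is unavailable.
Exception (d) does not apply: no current Class 3 Notice is held.
All of (e)'s requirements are met (the reportable unit count is 35, meeting the 33 threshold; aggregate throughput is 2,620 units, below the 2,940 units limit). However, paragraph (p) must be considered: (p) is triggered — the registered capacity is 1,650 units, under the 1,860 units limit. Exception (e) does not apply.
Every exception is unavailable, so the rule governs.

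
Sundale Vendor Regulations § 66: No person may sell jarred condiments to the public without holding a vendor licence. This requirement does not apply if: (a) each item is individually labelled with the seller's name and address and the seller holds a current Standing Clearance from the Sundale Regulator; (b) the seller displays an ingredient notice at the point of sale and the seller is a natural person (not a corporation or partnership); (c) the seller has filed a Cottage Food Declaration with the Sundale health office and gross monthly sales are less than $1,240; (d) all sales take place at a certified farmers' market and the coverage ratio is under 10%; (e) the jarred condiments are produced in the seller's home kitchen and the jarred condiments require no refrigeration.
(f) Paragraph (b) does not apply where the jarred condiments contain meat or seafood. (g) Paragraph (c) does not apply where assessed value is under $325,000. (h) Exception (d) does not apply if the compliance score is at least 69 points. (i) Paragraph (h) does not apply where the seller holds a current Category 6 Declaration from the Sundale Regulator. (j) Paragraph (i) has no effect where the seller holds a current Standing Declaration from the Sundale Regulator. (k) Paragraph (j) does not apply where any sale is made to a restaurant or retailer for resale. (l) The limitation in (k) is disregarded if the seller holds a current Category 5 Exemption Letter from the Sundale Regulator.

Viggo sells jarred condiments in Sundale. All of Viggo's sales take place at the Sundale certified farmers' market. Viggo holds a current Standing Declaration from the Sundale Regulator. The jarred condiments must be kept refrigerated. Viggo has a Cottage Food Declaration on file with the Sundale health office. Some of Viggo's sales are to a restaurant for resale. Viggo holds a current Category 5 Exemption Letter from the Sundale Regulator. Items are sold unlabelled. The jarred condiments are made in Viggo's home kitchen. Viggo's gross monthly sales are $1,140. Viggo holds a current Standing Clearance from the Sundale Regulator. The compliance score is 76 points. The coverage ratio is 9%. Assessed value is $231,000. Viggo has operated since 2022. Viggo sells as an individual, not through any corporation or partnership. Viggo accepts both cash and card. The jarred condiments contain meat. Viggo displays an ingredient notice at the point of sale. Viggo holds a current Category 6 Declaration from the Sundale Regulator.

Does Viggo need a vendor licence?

Yes — Viggo must hold a vendor licence.

Exception (a) requires that each item is individually labelled with the seller's name and address; but items are sold unlabelled, so (a) is unavailable.
Exception (b)'s conditions are all satisfied: an ingredient notice is displayed; the seller is a natural person. However, paragraph (f) must be considered: (f) is engaged — the jarred condiments contain meat. (b) is therefore removed.
Exception (c): a Cottage Food Declaration is on file; gross monthly sales are $1,140, less than the $1,240 limit — every condition holds. But: (g) operates — assessed value is $231,000, under the $325,000 limit. So (c) is unavailable.
Exception (d) is satisfied on its face — all sales are at a certified farmers' market; the coverage ratio is 9%, under the 10% limit. However, paragraphs (h)–(l) must be considered: (h) is triggered — the compliance score is 76 points, meeting the 69 points threshold. (i) applies (a current Category 6 Declaration is held), but is displaced by (j): (j) operates against (i): a current Standing Declaration is held. (k) would limit (j) — some sales are to a restaurant for resale — but (l) sets (k) aside: (l) operates — a current Category 5 Exemption Letter is held. So (d) is unavailable.
Exception (e) requires that the jarred condiments require no refrigeration; but the jarred condiments require refrigeration, so (e) is unavailable.
None of the exceptions is available; § 66 applies in full.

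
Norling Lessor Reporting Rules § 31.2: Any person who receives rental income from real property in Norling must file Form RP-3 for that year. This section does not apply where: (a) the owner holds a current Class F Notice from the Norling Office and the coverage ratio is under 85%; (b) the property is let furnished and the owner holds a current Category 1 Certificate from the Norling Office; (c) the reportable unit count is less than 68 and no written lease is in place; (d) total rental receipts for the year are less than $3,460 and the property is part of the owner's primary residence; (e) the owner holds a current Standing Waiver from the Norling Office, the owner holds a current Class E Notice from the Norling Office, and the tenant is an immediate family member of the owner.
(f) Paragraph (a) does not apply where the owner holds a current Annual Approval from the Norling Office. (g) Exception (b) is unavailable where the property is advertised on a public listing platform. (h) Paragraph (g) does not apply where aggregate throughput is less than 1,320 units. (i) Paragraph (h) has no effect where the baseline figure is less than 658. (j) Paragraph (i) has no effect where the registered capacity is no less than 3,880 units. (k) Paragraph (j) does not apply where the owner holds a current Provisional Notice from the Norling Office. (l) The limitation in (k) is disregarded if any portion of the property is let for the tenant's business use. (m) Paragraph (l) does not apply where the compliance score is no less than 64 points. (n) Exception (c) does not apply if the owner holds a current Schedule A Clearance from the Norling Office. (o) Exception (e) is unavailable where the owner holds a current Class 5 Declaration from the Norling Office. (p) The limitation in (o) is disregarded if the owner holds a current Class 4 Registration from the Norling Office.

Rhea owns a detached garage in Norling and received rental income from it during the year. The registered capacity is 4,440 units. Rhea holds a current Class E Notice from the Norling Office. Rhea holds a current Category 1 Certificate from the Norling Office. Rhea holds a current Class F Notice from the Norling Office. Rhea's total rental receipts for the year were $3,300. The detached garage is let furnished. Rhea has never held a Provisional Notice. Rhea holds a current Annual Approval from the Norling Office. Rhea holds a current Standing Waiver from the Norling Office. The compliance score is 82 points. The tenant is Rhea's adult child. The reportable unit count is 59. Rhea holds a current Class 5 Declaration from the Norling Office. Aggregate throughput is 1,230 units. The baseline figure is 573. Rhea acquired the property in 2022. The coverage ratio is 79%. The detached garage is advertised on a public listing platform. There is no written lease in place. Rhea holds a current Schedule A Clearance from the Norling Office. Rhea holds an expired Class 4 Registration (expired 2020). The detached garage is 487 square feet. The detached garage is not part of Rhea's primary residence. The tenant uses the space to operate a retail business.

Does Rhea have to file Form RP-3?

Exception (a)'s conditions are all satisfied: a current Class F Notice is held; the coverage ratio is 79%, under the 85% limit. Turning to paragraph (f): (f) operates against (a): a current Annual Approval is held. So (a) is unavailable.
Exception (b)'s conditions are all satisfied: the property is let furnished; a current Category 1 Certificate is held. Applying paragraphs (g)–(m): (g) would limit (b) — the property is publicly advertised — but (h) sets (g) aside: (h) is triggered — aggregate throughput is 1,230 units, less than the 1,320 units limit. (i) would limit (h) — the baseline figure is 573, less than the 658 limit — but (j) sets (i) aside: (j) operates against (i): the registered capacity is 4,440 units, meeting the 3,880 units threshold. (k) does not operate here (no current Provisional Notice is held), so (j) stands. So (b) applies.
Exception (c)'s conditions are all satisfied: the reportable unit count is 59, less than the 68 limit; there is no written lease. However, paragraph (n) must be considered: (n) operates against (c): a current Schedule A Clearance is held. Exception (c) does not apply.
Exception (d) requires that the property is part of the owner's primary residence; but the detached garage is not part of the primary residence, so (d) is unavailable.
Exception (e)'s conditions are all satisfied: a current Standing Waiver is held; a current Class E Notice is held; the tenant is an immediate family member. But applying paragraphs (o)–(p): (o) operates against (e): a current Class 5 Declaration is held. (p), which would lift (o), is not engaged — the Class 4 Registration is not current. (e) is therefore removed.

No — exception (b) applies; Rhea is not required to file Form RP-3.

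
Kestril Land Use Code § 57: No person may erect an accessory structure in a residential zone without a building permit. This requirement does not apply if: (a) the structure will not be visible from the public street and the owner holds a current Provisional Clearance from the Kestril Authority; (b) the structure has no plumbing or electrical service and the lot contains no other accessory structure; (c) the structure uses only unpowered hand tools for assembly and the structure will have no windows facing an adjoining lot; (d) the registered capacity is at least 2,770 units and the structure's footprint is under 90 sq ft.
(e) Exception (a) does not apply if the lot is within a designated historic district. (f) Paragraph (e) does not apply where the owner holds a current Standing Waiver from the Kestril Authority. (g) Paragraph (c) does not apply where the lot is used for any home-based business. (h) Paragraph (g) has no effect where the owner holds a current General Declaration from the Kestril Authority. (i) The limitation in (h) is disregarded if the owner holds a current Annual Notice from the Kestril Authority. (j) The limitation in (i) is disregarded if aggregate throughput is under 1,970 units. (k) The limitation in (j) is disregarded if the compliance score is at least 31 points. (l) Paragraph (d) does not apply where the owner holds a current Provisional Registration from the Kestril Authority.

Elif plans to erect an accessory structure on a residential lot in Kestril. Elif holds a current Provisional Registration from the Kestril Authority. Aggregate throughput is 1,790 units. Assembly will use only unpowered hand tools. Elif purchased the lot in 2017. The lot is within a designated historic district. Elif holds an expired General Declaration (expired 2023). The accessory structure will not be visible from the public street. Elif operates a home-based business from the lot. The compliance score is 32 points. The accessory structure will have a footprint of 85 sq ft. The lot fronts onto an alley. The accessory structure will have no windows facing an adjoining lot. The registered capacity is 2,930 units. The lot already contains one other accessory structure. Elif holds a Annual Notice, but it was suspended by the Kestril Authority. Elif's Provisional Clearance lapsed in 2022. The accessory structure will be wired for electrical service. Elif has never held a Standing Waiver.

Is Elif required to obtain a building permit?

Yes — Elif must obtain a building permit.

Exception (a) requires that the owner holds a current Provisional Clearance from the Kestril Authority; but there is no Provisional Clearance in force, so (a) is unavailable.
Exception (b) fails — electrical service is planned.
Exception (c): assembly uses only hand tools; no windows face an adjoining lot — every condition holds. But applying paragraphs (g)–(k): (g) operates against (c): a home-based business operates on the lot. (h) is not engaged (the General Declaration is not current), so (g) stands. So (c) is unavailable.
Exception (d) is satisfied on its face — the registered capacity is 2,930 units, meeting the 2,770 units threshold; the structure's footprint is 85 sq ft, under the 90 sq ft limit. However, paragraph (l) must be considered: (l) is engaged — a current Provisional Registration is held. So (d) is unavailable.
No exception displaces § 57.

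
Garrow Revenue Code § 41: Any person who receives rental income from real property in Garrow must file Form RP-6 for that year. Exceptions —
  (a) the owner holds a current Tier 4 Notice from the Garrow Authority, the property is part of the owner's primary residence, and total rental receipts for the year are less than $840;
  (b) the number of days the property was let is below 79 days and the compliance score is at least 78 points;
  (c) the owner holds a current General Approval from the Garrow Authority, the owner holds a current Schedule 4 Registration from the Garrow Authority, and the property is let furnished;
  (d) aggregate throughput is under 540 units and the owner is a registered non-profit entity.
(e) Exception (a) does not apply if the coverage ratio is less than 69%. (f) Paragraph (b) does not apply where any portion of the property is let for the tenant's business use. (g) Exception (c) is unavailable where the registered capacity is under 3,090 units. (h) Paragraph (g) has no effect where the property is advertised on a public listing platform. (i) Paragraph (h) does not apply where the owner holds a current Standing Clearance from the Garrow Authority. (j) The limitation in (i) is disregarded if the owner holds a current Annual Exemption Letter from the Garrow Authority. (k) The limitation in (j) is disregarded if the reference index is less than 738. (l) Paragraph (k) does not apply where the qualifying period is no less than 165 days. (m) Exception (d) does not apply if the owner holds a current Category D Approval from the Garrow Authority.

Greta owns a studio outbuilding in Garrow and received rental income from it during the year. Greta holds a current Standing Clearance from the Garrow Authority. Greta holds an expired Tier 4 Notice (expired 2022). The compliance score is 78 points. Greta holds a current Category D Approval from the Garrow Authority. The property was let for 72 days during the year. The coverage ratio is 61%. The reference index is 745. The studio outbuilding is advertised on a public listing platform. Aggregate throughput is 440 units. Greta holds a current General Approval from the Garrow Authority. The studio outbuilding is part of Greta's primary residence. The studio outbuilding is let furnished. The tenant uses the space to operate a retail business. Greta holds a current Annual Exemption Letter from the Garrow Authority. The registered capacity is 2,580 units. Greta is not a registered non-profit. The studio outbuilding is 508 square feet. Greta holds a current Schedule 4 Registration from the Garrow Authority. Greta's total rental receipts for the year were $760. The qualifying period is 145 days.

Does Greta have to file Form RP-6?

No — exception (c) applies; Greta is not required to file Form RP-6.

Exception (a) does not apply: there is no Tier 4 Notice in force.
All of (b)'s requirements are met (the number of days the property was let is 72 days, below the 79 days limit; the compliance score is 78 points, meeting the 78 points threshold). Turning to paragraph (f): (f) operates — the space is let for business use. Exception (b) does not apply.
Exception (c)'s conditions are all satisfied: a current General Approval is held; a current Schedule 4 Registration is held; the property is let furnished. Applying paragraphs (g)–(l): (g) would limit (c) — the registered capacity is 2,580 units, under the 3,090 units limit — but (h) sets (g) aside: (h) is engaged — the property is publicly advertised. (i) would limit (h) — a current Standing Clearance is held — but (j) sets (i) aside: (j) operates — a current Annual Exemption Letter is held. (k), which would lift (j), is not engaged — the reference index is 745, not less than 738. So (c) applies.
Exception (d) fails — Greta is not a registered non-profit.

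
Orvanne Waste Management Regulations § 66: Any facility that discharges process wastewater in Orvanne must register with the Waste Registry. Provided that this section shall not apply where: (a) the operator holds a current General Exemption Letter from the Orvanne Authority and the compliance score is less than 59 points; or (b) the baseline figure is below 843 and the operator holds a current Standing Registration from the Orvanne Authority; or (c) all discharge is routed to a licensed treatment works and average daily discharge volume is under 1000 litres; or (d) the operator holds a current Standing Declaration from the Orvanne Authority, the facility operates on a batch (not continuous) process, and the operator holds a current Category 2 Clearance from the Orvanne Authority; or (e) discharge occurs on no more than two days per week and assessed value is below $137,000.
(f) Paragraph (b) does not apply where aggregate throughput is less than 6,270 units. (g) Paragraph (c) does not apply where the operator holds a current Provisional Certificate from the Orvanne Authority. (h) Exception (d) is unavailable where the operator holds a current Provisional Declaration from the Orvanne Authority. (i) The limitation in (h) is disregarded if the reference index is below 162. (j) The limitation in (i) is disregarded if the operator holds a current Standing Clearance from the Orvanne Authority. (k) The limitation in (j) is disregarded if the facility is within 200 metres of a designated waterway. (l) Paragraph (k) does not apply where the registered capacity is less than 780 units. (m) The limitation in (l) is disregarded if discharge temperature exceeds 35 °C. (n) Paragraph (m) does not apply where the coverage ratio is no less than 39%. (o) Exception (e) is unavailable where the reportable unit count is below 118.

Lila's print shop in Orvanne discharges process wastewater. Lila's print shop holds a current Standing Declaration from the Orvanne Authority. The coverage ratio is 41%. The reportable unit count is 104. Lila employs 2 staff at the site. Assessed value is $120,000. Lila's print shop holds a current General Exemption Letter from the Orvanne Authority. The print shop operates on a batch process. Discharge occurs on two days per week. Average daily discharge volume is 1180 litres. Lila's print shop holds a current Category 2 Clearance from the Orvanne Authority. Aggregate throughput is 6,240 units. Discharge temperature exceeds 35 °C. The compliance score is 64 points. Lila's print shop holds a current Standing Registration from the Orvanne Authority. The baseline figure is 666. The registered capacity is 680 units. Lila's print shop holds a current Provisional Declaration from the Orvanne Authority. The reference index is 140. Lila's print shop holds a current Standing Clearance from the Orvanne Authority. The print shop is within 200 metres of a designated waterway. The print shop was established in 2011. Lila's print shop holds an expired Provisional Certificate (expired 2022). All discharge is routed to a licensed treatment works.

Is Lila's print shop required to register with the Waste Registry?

Yes — Lila's print shop must register with the Waste Registry.

Exception (a) does not apply: the compliance score is 64 points, not less than 59 points.
Exception (b) is satisfied on its face — the baseline figure is 666, below the 843 limit; a current Standing Registration is held. But: (f) operates against (b): aggregate throughput is 6,240 units, less than the 6,270 units limit. (b) is therefore removed.
Exception (c) fails — average daily discharge volume is 1180 litres, not under 1000 litres.
Exception (d): a current Standing Declaration is held; the facility operates on a batch process; a current Category 2 Clearance is held — every condition holds. But applying paragraphs (h)–(n): (h) operates against (d): a current Provisional Declaration is held. (i) would limit (h) — the reference index is 140, below the 162 limit — but (j) sets (i) aside: (j) operates against (i): a current Standing Clearance is held. (k) applies (the print shop is within 200 m of a designated waterway), but is displaced by (l): (l) is triggered — the registered capacity is 680 units, less than the 780 units limit. (m) is engaged (discharge temperature exceeds 35 °C), but is overridden by (n): (n) is triggered — the coverage ratio is 41%, meeting the 39% threshold. Exception (d) does not apply.
All of (e)'s requirements are met (discharge occurs on no more than two days per week; assessed value is $120,000, below the $137,000 limit). Turning to paragraph (o): (o) is triggered — the reportable unit count is 104, below the 118 limit. Exception (e) does not apply.
No exception displaces § 66.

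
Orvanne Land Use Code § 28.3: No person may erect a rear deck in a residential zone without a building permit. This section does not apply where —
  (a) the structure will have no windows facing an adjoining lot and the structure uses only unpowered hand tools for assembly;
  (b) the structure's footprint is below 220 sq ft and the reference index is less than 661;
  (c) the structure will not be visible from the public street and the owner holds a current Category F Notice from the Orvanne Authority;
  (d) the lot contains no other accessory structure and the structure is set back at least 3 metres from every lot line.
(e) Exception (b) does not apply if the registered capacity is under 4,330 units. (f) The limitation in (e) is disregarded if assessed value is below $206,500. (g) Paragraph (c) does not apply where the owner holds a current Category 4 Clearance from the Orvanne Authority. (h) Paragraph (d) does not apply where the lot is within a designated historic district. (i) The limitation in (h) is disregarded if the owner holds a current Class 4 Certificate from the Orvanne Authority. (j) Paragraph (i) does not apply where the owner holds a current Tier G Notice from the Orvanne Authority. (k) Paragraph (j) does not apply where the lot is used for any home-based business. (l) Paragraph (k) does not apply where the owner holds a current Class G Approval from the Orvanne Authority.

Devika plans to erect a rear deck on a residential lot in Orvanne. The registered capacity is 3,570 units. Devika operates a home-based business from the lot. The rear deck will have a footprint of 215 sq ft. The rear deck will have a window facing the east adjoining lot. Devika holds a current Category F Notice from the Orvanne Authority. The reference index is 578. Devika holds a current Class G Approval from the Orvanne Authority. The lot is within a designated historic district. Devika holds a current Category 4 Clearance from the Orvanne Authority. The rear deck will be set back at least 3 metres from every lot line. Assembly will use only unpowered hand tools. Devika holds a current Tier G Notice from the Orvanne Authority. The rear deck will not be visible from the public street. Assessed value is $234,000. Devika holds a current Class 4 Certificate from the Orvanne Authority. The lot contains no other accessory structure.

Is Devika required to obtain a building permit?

Yes — Devika must obtain a building permit.

Exception (a) requires that the structure will have no windows facing an adjoining lot; but a window faces an adjoining lot, so (a) is unavailable.
All of (b)'s requirements are met (the structure's footprint is 215 sq ft, below the 220 sq ft limit; the reference index is 578, less than the 661 limit). However, paragraphs (e)–(f) must be considered: (e) is engaged — the registered capacity is 3,570 units, under the 4,330 units limit. (f) is not triggered (assessed value is $234,000, not below $206,500), so (e) stands. Exception (b) does not apply.
All of (c)'s requirements are met (the structure will not be visible from the street; a current Category F Notice is held). Turning to paragraph (g): (g) operates against (c): a current Category 4 Clearance is held. (c) is therefore removed.
Exception (d): the lot has no other accessory structure; the setback is at least 3 m on every side — every condition holds. However, paragraphs (h)–(l) must be considered: (h) operates against (d): the lot is in a historic district. (i) would limit (h) — a current Class 4 Certificate is held — but (j) sets (i) aside: (j) operates against (i): a current Tier G Notice is held. (k) is engaged (a home-based business operates on the lot), but is displaced by (l): (l) applies — a current Class G Approval is held. Exception (d) does not apply.
None of the exceptions is available; § 28.3 applies in full.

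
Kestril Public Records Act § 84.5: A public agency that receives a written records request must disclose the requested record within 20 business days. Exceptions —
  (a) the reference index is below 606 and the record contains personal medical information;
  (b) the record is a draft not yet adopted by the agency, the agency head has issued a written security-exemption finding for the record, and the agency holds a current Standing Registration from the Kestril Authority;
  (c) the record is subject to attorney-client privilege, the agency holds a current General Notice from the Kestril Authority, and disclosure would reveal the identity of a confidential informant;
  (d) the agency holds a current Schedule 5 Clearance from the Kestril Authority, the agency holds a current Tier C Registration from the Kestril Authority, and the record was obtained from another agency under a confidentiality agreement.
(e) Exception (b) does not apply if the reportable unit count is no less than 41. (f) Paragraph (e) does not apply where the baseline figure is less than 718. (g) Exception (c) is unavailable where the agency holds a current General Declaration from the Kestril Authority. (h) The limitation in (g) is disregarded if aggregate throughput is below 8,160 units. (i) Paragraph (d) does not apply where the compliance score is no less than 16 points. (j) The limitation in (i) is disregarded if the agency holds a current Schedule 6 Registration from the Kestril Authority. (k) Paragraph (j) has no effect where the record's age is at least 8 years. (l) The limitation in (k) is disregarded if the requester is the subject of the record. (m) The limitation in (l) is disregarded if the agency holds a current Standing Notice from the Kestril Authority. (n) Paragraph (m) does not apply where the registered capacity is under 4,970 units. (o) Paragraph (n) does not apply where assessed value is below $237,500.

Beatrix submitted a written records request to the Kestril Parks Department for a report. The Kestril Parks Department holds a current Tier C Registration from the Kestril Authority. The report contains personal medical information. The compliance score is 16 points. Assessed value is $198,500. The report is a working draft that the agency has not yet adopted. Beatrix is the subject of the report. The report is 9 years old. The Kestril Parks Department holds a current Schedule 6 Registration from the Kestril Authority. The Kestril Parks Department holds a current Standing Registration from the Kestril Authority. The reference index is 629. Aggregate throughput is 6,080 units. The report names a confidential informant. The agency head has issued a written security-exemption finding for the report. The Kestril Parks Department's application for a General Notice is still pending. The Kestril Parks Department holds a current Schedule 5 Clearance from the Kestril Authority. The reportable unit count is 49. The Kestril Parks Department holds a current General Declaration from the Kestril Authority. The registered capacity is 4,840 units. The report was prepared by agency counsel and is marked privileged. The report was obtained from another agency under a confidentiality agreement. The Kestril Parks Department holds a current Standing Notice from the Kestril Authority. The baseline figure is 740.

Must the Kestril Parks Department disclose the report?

Yes — the Kestril Parks Department must disclose the report.

Exception (a) does not apply: the reference index is 629, not below 606.
All of (b)'s requirements are met (the report is an unadopted draft; a written security-exemption finding has been issued; a current Standing Registration is held). However, paragraphs (e)–(f) must be considered: (e) operates against (b): the reportable unit count is 49, meeting the 41 threshold. (f) is not engaged (the baseline figure is 740, not less than 718), so (e) stands. (b) is therefore removed.
Exception (c) requires that the agency holds a current General Notice from the Kestril Authority; but the General Notice is not current, so (c) is unavailable.
All of (d)'s requirements are met (a current Schedule 5 Clearance is held; a current Tier C Registration is held; the report was obtained under a confidentiality agreement). But applying paragraphs (i)–(o): (i) is triggered — the compliance score is 16 points, meeting the 16 points threshold. (j) is triggered (a current Schedule 6 Registration is held), but is itself disapplied by (k): (k) operates against (j): the record's age is 9 years, meeting the 8 years threshold. (l) is triggered (Beatrix is the subject of the report), but is itself disapplied by (m): (m) is triggered — a current Standing Notice is held. (n) is engaged (the registered capacity is 4,840 units, under the 4,970 units limit), but is displaced by (o): (o) is triggered — assessed value is $198,500, below the $237,500 limit. So (d) is unavailable.
No exception displaces § 84.5.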